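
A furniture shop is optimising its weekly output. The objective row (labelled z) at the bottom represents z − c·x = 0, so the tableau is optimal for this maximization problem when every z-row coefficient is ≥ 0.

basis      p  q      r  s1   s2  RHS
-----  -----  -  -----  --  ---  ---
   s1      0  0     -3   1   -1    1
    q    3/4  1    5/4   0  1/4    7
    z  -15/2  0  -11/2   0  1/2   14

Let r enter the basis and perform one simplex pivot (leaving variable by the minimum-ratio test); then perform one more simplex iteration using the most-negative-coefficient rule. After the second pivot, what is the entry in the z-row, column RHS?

Ratio test on column r — row 1: entry -3 ≤ 0; row 2: 7/(5/4) = 28/5. Minimum is 28/5 at row 2 (q leaves); pivot element 5/4.
Divide row 2 by 5/4; eliminate column r from the other rows.
Second iteration: most negative z-row entry is -21/5 in column p, so p enters.
Ratio test on column p — row 1: (89/5)/(9/5) = 89/9; row 2: (28/5)/(3/5) = 28/3. Minimum is 28/3 at row 2 (r leaves); pivot element 3/5.
Divide row 2 by 3/5; eliminate column p from the other rows.
After both pivots, the entry at the z-row, column RHS is 84.

84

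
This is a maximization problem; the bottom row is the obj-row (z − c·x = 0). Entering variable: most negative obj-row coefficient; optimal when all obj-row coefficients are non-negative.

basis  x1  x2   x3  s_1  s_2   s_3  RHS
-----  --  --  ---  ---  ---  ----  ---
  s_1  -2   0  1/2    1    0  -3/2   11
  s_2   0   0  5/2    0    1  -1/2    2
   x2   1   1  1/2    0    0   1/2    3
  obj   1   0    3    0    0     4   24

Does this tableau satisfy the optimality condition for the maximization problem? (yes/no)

Every obj-row coefficient is ≥ 0, so the tableau is optimal.

yes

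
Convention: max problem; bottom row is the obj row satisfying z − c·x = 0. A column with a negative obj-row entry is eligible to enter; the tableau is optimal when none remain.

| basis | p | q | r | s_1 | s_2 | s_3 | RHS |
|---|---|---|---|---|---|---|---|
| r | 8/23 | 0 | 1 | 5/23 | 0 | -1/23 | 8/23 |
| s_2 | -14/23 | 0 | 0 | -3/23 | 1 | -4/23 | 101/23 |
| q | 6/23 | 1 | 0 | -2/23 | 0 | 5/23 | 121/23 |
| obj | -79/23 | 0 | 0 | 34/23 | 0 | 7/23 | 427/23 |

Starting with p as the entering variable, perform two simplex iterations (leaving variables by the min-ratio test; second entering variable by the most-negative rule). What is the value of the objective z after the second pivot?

Ratio test on column p — row 1: (8/23)/(8/23) = 1; row 2: entry -14/23 ≤ 0; row 3: (121/23)/(6/23) = 121/6. Minimum is 1 at row 1 (r leaves); pivot element 8/23.
Pivot on row 1; the obj-row RHS becomes 427/23 − (-79/23)·1 = 22.
Next entering variable (most negative obj-row entry -1/8): s_3.
Ratio test on column s_3 — row 1: entry -1/8 ≤ 0; row 2: entry -1/4 ≤ 0; row 3: 5/(1/4) = 20. Minimum is 20 at row 3 (q leaves); pivot element 1/4.
After the second pivot the obj-row RHS is 22 − (-1/8)·20 = 49/2.

49/2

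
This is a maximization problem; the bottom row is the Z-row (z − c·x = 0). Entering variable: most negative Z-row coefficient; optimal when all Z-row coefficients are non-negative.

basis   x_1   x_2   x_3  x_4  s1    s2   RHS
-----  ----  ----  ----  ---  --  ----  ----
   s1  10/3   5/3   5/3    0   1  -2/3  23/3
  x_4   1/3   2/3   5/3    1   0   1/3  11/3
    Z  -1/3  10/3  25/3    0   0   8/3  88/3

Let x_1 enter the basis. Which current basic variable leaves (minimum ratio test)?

s1

Column x_1 entries and ratios — s1: (23/3)/(10/3) = 23/10; x_4: (11/3)/(1/3) = 11.
Smallest ratio is 23/10 in the row of s1, so s1 leaves.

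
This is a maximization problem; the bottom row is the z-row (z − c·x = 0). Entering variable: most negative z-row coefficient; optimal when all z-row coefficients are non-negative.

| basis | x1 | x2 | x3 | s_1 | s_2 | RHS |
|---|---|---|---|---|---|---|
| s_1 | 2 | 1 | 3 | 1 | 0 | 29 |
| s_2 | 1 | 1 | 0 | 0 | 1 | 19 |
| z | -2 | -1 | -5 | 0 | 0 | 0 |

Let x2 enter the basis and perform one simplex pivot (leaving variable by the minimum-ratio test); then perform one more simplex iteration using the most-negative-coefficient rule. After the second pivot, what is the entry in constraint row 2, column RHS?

19

Ratio test on column x2 — row 1: 29/1 = 29; row 2: 19/1 = 19. Minimum is 19 at row 2 (s_2 leaves); pivot element 1.
Divide row 2 by 1; eliminate column x2 from the other rows.
Second iteration: most negative z-row entry is -5 in column x3, so x3 enters.
Ratio test on column x3 — row 1: 10/3 = 10/3; row 2: entry 0 ≤ 0. Minimum is 10/3 at row 1 (s_1 leaves); pivot element 3.
Divide row 1 by 3; eliminate column x3 from the other rows.
After both pivots, the entry at constraint row 2, column RHS is 19.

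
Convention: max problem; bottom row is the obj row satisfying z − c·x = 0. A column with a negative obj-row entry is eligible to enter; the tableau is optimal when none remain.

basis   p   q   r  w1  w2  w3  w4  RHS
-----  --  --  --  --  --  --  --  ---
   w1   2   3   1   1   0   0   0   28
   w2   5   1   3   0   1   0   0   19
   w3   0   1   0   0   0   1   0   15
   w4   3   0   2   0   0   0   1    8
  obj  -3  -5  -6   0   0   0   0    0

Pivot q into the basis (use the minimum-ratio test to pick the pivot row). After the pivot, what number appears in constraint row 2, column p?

13/3

Ratio test on column q — row 1: 28/3 = 28/3; row 2: 19/1 = 19; row 3: 15/1 = 15; row 4: entry 0 ≤ 0. Minimum is 28/3 at row 1 (w1 leaves); pivot element 3.
Divide row 1 by 3; eliminate column q from the other rows.
Row 2 update in column p: 5 − 1·(2/3) = 13/3.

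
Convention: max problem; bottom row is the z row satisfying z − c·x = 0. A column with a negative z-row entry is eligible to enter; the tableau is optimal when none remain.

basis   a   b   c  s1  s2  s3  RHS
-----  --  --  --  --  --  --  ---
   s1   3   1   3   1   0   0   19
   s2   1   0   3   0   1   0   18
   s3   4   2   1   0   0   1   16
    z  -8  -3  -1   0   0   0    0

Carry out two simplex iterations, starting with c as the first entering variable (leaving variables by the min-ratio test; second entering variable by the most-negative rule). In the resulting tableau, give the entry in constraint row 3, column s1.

-11/6

Ratio test on column c — row 1: 19/3 = 19/3; row 2: 18/3 = 6; row 3: 16/1 = 16. Minimum is 6 at row 2 (s2 leaves); pivot element 3.
Divide row 2 by 3; eliminate column c from the other rows.
Second iteration: most negative z-row entry is -23/3 in column a, so a enters.
Ratio test on column a — row 1: 1/2 = 1/2; row 2: 6/(1/3) = 18; row 3: 10/(11/3) = 30/11. Minimum is 1/2 at row 1 (s1 leaves); pivot element 2.
Divide row 1 by 2; eliminate column a from the other rows.
After both pivots, the entry at constraint row 3, column s1 is -11/6.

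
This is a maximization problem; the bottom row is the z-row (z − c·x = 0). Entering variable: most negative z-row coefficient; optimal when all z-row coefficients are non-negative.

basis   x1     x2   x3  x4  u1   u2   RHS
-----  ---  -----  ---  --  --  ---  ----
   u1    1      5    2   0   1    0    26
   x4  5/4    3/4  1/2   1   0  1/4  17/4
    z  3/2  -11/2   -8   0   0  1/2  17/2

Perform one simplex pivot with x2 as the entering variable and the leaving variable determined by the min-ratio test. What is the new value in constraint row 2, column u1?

-3/20

Ratio test on column x2 — row 1: 26/5 = 26/5; row 2: (17/4)/(3/4) = 17/3. Minimum is 26/5 at row 1 (u1 leaves); pivot element 5.
Divide row 1 by 5; eliminate column x2 from the other rows.
Row 2 update in column u1: 0 − (3/4)·(1/5) = -3/20.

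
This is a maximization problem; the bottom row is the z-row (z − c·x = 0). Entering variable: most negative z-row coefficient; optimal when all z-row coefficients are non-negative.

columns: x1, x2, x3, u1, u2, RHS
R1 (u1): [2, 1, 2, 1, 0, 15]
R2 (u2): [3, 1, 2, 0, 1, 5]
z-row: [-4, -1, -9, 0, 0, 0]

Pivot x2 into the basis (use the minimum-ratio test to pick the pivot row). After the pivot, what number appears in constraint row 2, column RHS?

Ratio test on column x2 — row 1: 15/1 = 15; row 2: 5/1 = 5. Minimum is 5 at row 2 (u2 leaves); pivot element 1.
Divide row 2 by 1; eliminate column x2 from the other rows.
In the new row 2, the RHS entry is the old entry divided by the pivot: 5/1 = 5.

5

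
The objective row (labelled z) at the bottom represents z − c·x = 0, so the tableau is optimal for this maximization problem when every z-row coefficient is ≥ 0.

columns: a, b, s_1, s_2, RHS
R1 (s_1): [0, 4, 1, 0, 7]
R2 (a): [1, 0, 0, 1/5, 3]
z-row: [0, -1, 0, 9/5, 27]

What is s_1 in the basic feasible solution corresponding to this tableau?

7

s_1 is basic (row 1); its value is the RHS of that row, 7.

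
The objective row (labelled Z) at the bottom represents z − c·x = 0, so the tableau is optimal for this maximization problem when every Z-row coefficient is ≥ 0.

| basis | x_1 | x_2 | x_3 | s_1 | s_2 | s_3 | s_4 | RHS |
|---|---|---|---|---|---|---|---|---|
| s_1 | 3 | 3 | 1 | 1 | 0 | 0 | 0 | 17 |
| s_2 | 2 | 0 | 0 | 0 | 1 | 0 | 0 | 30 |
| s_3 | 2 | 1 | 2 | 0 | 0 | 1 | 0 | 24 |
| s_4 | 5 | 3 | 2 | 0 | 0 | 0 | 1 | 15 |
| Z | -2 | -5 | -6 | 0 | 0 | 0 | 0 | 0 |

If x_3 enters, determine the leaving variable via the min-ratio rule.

s_4

Column x_3 entries and ratios — s_1: 17/1 = 17; s_2: 0 ≤ 0, skip; s_3: 24/2 = 12; s_4: 15/2 = 15/2.
Smallest ratio is 15/2 in the row of s_4, so s_4 leaves.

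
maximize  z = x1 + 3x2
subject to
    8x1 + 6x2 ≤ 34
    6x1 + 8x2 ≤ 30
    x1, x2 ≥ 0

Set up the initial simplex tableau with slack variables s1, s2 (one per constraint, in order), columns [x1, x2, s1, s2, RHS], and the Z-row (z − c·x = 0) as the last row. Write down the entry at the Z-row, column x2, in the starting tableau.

The Z-row carries the negated objective coefficients: the x2 entry is -3.

-3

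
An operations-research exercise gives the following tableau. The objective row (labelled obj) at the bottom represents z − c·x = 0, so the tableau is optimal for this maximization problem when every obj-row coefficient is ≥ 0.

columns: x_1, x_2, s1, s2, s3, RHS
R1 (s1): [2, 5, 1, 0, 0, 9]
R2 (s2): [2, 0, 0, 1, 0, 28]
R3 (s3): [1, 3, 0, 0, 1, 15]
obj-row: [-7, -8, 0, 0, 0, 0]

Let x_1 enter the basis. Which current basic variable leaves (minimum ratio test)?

Column x_1 entries and ratios — s1: 9/2 = 9/2; s2: 28/2 = 14; s3: 15/1 = 15.
Smallest ratio is 9/2 in the row of s1, so s1 leaves.

s1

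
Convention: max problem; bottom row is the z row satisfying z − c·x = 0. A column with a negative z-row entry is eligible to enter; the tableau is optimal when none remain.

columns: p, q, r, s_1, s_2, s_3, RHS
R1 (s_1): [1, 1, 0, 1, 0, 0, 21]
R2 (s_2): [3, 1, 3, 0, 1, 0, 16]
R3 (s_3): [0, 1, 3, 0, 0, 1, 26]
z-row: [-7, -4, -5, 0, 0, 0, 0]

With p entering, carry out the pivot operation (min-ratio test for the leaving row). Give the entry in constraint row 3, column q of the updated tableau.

Ratio test on column p — row 1: 21/1 = 21; row 2: 16/3 = 16/3; row 3: entry 0 ≤ 0. Minimum is 16/3 at row 2 (s_2 leaves); pivot element 3.
Divide row 2 by 3; eliminate column p from the other rows.
Row 3 update in column q: 1 − 0·(1/3) = 1.

1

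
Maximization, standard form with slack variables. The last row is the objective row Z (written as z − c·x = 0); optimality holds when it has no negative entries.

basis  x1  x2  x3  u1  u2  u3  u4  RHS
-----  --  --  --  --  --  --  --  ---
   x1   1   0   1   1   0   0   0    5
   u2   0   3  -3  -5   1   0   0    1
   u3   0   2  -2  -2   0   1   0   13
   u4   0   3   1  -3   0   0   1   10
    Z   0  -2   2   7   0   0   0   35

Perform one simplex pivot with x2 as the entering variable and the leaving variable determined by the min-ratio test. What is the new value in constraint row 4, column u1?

2

Ratio test on column x2 — row 1: entry 0 ≤ 0; row 2: 1/3 = 1/3; row 3: 13/2 = 13/2; row 4: 10/3 = 10/3. Minimum is 1/3 at row 2 (u2 leaves); pivot element 3.
Divide row 2 by 3; eliminate column x2 from the other rows.
Row 4 update in column u1: -3 − 3·(-5/3) = 2.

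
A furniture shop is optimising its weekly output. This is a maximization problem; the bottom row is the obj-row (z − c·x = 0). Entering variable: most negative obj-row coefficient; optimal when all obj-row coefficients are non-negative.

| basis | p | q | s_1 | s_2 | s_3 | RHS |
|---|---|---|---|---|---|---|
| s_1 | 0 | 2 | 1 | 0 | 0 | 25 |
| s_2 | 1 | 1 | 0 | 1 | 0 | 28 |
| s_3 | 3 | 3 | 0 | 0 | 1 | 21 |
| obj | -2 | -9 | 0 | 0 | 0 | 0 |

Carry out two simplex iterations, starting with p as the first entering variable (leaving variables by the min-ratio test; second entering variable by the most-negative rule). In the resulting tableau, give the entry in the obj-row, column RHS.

Ratio test on column p — row 1: entry 0 ≤ 0; row 2: 28/1 = 28; row 3: 21/3 = 7. Minimum is 7 at row 3 (s_3 leaves); pivot element 3.
Divide row 3 by 3; eliminate column p from the other rows.
Second iteration: most negative obj-row entry is -7 in column q, so q enters.
Ratio test on column q — row 1: 25/2 = 25/2; row 2: entry 0 ≤ 0; row 3: 7/1 = 7. Minimum is 7 at row 3 (p leaves); pivot element 1.
Divide row 3 by 1; eliminate column q from the other rows.
After both pivots, the entry at the obj-row, column RHS is 63.

63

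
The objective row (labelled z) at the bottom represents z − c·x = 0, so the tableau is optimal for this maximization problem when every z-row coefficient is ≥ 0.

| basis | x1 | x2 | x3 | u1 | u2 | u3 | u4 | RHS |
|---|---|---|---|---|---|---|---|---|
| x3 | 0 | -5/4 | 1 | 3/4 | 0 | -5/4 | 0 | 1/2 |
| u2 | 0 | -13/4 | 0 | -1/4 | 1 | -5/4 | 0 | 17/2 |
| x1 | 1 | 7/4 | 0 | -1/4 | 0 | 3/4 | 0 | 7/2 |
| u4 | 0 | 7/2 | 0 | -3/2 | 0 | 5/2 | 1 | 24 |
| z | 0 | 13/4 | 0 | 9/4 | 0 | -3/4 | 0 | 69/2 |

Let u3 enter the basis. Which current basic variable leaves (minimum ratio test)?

Column u3 entries and ratios — x3: -5/4 ≤ 0, skip; u2: -5/4 ≤ 0, skip; x1: (7/2)/(3/4) = 14/3; u4: 24/(5/2) = 48/5.
Smallest ratio is 14/3 in the row of x1, so x1 leaves.

x1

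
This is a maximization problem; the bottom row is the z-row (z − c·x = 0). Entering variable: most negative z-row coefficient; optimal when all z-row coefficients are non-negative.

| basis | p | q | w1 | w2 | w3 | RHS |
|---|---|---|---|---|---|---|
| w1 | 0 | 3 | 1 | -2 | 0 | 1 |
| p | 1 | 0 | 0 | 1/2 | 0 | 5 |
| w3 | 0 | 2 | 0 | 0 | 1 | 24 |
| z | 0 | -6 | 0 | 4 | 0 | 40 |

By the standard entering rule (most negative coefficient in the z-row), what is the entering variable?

q

Negative z-row entries: q: -6.
The most negative is -6 in column q, so q enters.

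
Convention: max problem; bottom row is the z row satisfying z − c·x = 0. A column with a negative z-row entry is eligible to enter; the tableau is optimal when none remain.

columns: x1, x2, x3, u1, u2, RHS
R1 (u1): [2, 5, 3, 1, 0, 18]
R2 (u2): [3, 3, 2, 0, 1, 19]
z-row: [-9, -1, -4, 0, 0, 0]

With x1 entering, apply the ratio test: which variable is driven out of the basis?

u2

Column x1 entries and ratios — u1: 18/2 = 9; u2: 19/3 = 19/3.
Smallest ratio is 19/3 in the row of u2, so u2 leaves.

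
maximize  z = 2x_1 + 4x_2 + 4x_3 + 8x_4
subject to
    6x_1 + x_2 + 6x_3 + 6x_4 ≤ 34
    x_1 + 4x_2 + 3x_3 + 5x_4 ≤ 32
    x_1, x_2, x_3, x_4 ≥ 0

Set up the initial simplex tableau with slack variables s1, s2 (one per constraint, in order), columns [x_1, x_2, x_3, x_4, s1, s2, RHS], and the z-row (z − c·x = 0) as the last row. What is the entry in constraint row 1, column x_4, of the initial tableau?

Constraint 1 has coefficient 6 on x_4.

6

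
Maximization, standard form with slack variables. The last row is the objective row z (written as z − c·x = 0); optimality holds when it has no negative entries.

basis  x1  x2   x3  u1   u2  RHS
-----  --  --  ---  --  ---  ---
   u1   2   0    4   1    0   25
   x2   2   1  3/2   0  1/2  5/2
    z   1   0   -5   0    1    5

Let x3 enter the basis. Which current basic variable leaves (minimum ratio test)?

x2

Column x3 entries and ratios — u1: 25/4 = 25/4; x2: (5/2)/(3/2) = 5/3.
Smallest ratio is 5/3 in the row of x2, so x2 leaves.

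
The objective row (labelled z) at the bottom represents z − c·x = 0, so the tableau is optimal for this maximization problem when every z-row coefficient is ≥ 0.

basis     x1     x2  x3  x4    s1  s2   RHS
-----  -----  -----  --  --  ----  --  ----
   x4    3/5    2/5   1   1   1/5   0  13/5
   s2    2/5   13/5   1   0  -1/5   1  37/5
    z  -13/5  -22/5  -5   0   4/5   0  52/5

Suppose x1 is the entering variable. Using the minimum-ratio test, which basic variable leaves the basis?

Column x1 entries and ratios — x4: (13/5)/(3/5) = 13/3; s2: (37/5)/(2/5) = 37/2.
Smallest ratio is 13/3 in the row of x4, so x4 leaves.

x4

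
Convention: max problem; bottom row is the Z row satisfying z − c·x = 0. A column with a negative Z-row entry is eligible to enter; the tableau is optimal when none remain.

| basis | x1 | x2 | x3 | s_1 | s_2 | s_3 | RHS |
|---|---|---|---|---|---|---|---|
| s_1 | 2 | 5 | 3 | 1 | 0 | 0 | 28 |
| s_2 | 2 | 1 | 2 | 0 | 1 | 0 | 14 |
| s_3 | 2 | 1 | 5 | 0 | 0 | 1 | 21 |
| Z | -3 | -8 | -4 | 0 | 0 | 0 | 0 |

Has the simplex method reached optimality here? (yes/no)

The Z-row has a negative entry -8 in column x2, so it is not optimal.

no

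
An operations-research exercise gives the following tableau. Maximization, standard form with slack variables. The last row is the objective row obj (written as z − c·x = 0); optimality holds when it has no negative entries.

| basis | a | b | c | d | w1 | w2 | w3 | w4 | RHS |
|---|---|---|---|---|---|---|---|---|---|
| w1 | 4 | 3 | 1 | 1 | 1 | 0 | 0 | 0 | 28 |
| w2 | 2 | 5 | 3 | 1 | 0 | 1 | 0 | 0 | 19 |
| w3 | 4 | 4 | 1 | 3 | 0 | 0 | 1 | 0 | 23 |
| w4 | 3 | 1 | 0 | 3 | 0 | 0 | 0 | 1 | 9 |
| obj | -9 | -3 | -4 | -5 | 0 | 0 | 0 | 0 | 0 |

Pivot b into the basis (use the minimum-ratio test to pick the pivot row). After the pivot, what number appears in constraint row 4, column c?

-3/5

Ratio test on column b — row 1: 28/3 = 28/3; row 2: 19/5 = 19/5; row 3: 23/4 = 23/4; row 4: 9/1 = 9. Minimum is 19/5 at row 2 (w2 leaves); pivot element 5.
Divide row 2 by 5; eliminate column b from the other rows.
Row 4 update in column c: 0 − 1·(3/5) = -3/5.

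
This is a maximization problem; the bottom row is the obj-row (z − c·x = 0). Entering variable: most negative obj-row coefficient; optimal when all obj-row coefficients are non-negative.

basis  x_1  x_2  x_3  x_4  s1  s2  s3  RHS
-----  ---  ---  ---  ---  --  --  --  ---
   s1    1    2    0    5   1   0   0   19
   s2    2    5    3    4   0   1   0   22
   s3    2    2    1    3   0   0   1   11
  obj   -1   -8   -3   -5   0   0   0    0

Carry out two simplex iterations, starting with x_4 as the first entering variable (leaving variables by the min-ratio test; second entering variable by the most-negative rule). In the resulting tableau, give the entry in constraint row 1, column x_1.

-19/7

Ratio test on column x_4 — row 1: 19/5 = 19/5; row 2: 22/4 = 11/2; row 3: 11/3 = 11/3. Minimum is 11/3 at row 3 (s3 leaves); pivot element 3.
Divide row 3 by 3; eliminate column x_4 from the other rows.
Second iteration: most negative obj-row entry is -14/3 in column x_2, so x_2 enters.
Ratio test on column x_2 — row 1: entry -4/3 ≤ 0; row 2: (22/3)/(7/3) = 22/7; row 3: (11/3)/(2/3) = 11/2. Minimum is 22/7 at row 2 (s2 leaves); pivot element 7/3.
Divide row 2 by 7/3; eliminate column x_2 from the other rows.
After both pivots, the entry at constraint row 1, column x_1 is -19/7.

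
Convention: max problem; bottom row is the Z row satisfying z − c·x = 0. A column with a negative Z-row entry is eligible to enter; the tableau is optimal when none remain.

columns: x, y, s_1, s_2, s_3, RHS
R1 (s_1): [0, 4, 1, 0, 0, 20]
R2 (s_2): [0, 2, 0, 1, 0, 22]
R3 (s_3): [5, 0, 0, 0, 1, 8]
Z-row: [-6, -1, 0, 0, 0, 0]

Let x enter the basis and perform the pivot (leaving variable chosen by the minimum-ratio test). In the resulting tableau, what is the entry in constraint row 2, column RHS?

22

Ratio test on column x — row 1: entry 0 ≤ 0; row 2: entry 0 ≤ 0; row 3: 8/5 = 8/5. Minimum is 8/5 at row 3 (s_3 leaves); pivot element 5.
Divide row 3 by 5; eliminate column x from the other rows.
Row 2 update in column RHS: 22 − 0·(8/5) = 22.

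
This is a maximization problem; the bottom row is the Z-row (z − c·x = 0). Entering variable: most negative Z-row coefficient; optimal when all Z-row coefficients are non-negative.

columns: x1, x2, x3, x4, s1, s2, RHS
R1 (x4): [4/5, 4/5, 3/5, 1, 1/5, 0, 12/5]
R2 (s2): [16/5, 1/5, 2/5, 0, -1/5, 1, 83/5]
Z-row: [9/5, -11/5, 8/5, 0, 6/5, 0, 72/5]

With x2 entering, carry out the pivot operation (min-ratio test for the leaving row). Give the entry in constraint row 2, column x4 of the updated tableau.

-1/4

Ratio test on column x2 — row 1: (12/5)/(4/5) = 3; row 2: (83/5)/(1/5) = 83. Minimum is 3 at row 1 (x4 leaves); pivot element 4/5.
Divide row 1 by 4/5; eliminate column x2 from the other rows.
Row 2 update in column x4: 0 − (1/5)·(5/4) = -1/4.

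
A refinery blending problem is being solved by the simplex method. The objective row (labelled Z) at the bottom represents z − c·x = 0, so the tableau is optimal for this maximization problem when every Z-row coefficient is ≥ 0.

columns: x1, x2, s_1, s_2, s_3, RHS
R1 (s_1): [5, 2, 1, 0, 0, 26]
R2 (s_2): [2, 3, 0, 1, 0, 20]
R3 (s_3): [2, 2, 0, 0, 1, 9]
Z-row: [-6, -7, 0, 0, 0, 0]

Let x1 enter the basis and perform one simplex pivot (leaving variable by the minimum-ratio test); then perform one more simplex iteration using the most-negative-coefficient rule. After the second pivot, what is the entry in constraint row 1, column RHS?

17

Ratio test on column x1 — row 1: 26/5 = 26/5; row 2: 20/2 = 10; row 3: 9/2 = 9/2. Minimum is 9/2 at row 3 (s_3 leaves); pivot element 2.
Divide row 3 by 2; eliminate column x1 from the other rows.
Second iteration: most negative Z-row entry is -1 in column x2, so x2 enters.
Ratio test on column x2 — row 1: entry -3 ≤ 0; row 2: 11/1 = 11; row 3: (9/2)/1 = 9/2. Minimum is 9/2 at row 3 (x1 leaves); pivot element 1.
Divide row 3 by 1; eliminate column x2 from the other rows.
After both pivots, the entry at constraint row 1, column RHS is 17.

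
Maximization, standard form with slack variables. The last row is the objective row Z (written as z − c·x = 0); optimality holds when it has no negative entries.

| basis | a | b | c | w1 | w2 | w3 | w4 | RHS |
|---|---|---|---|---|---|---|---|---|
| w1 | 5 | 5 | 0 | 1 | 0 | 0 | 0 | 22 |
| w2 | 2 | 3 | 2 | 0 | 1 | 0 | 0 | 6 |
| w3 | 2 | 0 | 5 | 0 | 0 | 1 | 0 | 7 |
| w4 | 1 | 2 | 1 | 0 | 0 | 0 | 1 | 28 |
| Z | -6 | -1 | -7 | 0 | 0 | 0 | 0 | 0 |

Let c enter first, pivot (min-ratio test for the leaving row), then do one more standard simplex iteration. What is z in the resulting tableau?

Ratio test on column c — row 1: entry 0 ≤ 0; row 2: 6/2 = 3; row 3: 7/5 = 7/5; row 4: 28/1 = 28. Minimum is 7/5 at row 3 (w3 leaves); pivot element 5.
Pivot on row 3; the Z-row RHS becomes 0 − (-7)·(7/5) = 49/5.
Next entering variable (most negative Z-row entry -16/5): a.
Ratio test on column a — row 1: 22/5 = 22/5; row 2: (16/5)/(6/5) = 8/3; row 3: (7/5)/(2/5) = 7/2; row 4: (133/5)/(3/5) = 133/3. Minimum is 8/3 at row 2 (w2 leaves); pivot element 6/5.
After the second pivot the Z-row RHS is 49/5 − (-16/5)·(8/3) = 55/3.

55/3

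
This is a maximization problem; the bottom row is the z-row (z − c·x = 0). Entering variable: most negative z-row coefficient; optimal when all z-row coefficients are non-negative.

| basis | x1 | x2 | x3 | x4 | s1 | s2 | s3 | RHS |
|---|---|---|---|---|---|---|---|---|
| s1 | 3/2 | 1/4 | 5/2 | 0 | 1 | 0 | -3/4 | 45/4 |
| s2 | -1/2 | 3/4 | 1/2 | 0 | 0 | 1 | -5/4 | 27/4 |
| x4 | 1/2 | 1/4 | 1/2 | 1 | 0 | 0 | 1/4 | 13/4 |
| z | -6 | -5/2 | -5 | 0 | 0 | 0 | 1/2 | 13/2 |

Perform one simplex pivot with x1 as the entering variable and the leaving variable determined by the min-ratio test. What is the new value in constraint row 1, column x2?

Ratio test on column x1 — row 1: (45/4)/(3/2) = 15/2; row 2: entry -1/2 ≤ 0; row 3: (13/4)/(1/2) = 13/2. Minimum is 13/2 at row 3 (x4 leaves); pivot element 1/2.
Divide row 3 by 1/2; eliminate column x1 from the other rows.
Row 1 update in column x2: 1/4 − (3/2)·(1/2) = -1/2.

-1/2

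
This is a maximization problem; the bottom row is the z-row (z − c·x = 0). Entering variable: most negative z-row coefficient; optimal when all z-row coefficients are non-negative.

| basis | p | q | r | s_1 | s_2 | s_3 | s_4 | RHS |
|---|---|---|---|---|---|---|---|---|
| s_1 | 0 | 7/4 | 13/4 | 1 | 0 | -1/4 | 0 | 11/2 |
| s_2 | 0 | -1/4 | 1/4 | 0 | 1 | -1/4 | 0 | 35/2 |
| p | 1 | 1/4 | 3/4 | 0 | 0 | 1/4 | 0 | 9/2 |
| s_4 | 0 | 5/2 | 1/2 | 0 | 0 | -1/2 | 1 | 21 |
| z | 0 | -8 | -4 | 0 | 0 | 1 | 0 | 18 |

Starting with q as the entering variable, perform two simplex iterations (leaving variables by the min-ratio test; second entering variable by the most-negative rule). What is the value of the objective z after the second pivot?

Ratio test on column q — row 1: (11/2)/(7/4) = 22/7; row 2: entry -1/4 ≤ 0; row 3: (9/2)/(1/4) = 18; row 4: 21/(5/2) = 42/5. Minimum is 22/7 at row 1 (s_1 leaves); pivot element 7/4.
Pivot on row 1; the z-row RHS becomes 18 − (-8)·(22/7) = 302/7.
Next entering variable (most negative z-row entry -1/7): s_3.
Ratio test on column s_3 — row 1: entry -1/7 ≤ 0; row 2: entry -2/7 ≤ 0; row 3: (26/7)/(2/7) = 13; row 4: entry -1/7 ≤ 0. Minimum is 13 at row 3 (p leaves); pivot element 2/7.
After the second pivot the z-row RHS is 302/7 − (-1/7)·13 = 45.

45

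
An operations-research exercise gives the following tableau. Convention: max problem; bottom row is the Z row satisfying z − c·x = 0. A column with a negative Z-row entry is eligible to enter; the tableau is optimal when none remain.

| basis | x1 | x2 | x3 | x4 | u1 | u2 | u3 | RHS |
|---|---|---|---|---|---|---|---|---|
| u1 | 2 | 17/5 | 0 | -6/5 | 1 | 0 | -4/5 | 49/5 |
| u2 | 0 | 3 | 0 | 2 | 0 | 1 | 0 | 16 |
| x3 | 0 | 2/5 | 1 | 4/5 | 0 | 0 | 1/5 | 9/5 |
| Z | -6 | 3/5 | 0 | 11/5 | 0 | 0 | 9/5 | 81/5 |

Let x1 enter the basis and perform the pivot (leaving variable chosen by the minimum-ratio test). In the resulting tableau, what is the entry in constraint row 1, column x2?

17/10

Ratio test on column x1 — row 1: (49/5)/2 = 49/10; row 2: entry 0 ≤ 0; row 3: entry 0 ≤ 0. Minimum is 49/10 at row 1 (u1 leaves); pivot element 2.
Divide row 1 by 2; eliminate column x1 from the other rows.
In the new row 1, the x2 entry is the old entry divided by the pivot: (17/5)/2 = 17/10.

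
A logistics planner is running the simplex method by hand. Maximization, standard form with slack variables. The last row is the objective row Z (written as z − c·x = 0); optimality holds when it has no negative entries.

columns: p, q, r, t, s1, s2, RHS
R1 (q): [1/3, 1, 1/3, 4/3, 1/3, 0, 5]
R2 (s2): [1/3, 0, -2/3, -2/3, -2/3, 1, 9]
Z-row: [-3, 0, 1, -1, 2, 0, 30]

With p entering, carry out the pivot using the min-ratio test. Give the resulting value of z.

75

Ratio test on column p — row 1: 5/(1/3) = 15; row 2: 9/(1/3) = 27. Minimum is 15 at row 1 (q leaves); pivot element 1/3.
Pivot on row 1; the Z-row RHS becomes 30 − (-3)·15 = 75.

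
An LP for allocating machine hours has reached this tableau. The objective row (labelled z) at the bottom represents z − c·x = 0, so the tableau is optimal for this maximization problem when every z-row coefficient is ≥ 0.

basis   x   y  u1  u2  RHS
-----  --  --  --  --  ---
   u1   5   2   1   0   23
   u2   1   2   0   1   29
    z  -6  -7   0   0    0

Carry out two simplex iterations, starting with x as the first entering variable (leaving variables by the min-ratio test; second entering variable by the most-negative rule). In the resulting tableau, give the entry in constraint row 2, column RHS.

6

Ratio test on column x — row 1: 23/5 = 23/5; row 2: 29/1 = 29. Minimum is 23/5 at row 1 (u1 leaves); pivot element 5.
Divide row 1 by 5; eliminate column x from the other rows.
Second iteration: most negative z-row entry is -23/5 in column y, so y enters.
Ratio test on column y — row 1: (23/5)/(2/5) = 23/2; row 2: (122/5)/(8/5) = 61/4. Minimum is 23/2 at row 1 (x leaves); pivot element 2/5.
Divide row 1 by 2/5; eliminate column y from the other rows.
After both pivots, the entry at constraint row 2, column RHS is 6.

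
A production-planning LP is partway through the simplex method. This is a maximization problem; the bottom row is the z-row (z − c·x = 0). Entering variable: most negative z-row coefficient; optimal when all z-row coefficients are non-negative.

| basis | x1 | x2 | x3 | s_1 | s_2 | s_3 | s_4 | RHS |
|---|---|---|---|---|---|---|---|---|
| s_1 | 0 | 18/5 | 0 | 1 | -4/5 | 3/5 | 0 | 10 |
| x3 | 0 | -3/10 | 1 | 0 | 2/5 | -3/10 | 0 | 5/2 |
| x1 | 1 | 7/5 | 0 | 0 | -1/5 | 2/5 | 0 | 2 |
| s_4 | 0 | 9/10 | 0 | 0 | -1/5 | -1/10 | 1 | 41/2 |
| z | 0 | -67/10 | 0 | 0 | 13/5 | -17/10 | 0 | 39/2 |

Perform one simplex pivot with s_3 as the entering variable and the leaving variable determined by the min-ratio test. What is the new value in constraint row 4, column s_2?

-1/4

Ratio test on column s_3 — row 1: 10/(3/5) = 50/3; row 2: entry -3/10 ≤ 0; row 3: 2/(2/5) = 5; row 4: entry -1/10 ≤ 0. Minimum is 5 at row 3 (x1 leaves); pivot element 2/5.
Divide row 3 by 2/5; eliminate column s_3 from the other rows.
Row 4 update in column s_2: -1/5 − (-1/10)·(-1/2) = -1/4.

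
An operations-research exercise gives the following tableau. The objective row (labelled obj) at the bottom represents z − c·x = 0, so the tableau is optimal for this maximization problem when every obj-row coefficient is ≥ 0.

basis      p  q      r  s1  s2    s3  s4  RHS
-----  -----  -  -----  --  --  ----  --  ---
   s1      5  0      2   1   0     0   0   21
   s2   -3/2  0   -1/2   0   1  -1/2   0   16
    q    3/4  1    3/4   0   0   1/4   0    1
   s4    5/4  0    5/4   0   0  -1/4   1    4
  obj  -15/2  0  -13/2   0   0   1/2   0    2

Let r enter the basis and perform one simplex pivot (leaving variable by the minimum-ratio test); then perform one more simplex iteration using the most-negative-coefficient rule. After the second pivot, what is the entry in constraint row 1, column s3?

-5/3

Ratio test on column r — row 1: 21/2 = 21/2; row 2: entry -1/2 ≤ 0; row 3: 1/(3/4) = 4/3; row 4: 4/(5/4) = 16/5. Minimum is 4/3 at row 3 (q leaves); pivot element 3/4.
Divide row 3 by 3/4; eliminate column r from the other rows.
Second iteration: most negative obj-row entry is -1 in column p, so p enters.
Ratio test on column p — row 1: (55/3)/3 = 55/9; row 2: entry -1 ≤ 0; row 3: (4/3)/1 = 4/3; row 4: entry 0 ≤ 0. Minimum is 4/3 at row 3 (r leaves); pivot element 1.
Divide row 3 by 1; eliminate column p from the other rows.
After both pivots, the entry at constraint row 1, column s3 is -5/3.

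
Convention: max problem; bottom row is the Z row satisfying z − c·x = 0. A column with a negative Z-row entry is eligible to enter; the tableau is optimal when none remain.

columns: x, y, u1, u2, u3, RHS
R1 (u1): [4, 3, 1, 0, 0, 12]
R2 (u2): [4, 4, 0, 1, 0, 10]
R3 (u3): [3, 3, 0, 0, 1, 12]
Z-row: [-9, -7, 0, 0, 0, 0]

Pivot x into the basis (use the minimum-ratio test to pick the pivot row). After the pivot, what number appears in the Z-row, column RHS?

45/2

Ratio test on column x — row 1: 12/4 = 3; row 2: 10/4 = 5/2; row 3: 12/3 = 4. Minimum is 5/2 at row 2 (u2 leaves); pivot element 4.
Divide row 2 by 4; eliminate column x from the other rows.
Z-row update in column RHS: 0 − (-9)·(5/2) = 45/2.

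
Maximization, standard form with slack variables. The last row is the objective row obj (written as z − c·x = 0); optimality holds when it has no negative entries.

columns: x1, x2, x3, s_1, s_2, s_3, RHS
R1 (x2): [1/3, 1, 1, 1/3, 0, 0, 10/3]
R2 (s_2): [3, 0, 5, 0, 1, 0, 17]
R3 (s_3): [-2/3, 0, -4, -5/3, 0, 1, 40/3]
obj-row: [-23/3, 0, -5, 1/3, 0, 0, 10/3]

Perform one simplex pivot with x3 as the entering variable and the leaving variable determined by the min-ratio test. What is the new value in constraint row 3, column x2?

Ratio test on column x3 — row 1: (10/3)/1 = 10/3; row 2: 17/5 = 17/5; row 3: entry -4 ≤ 0. Minimum is 10/3 at row 1 (x2 leaves); pivot element 1.
Divide row 1 by 1; eliminate column x3 from the other rows.
Row 3 update in column x2: 0 − (-4)·1 = 4.

4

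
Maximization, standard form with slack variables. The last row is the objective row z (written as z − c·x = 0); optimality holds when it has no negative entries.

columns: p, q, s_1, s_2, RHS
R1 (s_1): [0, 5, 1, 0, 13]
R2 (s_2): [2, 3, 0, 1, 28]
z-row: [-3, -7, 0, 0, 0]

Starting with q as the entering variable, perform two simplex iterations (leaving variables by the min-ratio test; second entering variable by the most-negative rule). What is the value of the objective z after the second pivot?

Ratio test on column q — row 1: 13/5 = 13/5; row 2: 28/3 = 28/3. Minimum is 13/5 at row 1 (s_1 leaves); pivot element 5.
Pivot on row 1; the z-row RHS becomes 0 − (-7)·(13/5) = 91/5.
Next entering variable (most negative z-row entry -3): p.
Ratio test on column p — row 1: entry 0 ≤ 0; row 2: (101/5)/2 = 101/10. Minimum is 101/10 at row 2 (s_2 leaves); pivot element 2.
After the second pivot the z-row RHS is 91/5 − (-3)·(101/10) = 97/2.

97/2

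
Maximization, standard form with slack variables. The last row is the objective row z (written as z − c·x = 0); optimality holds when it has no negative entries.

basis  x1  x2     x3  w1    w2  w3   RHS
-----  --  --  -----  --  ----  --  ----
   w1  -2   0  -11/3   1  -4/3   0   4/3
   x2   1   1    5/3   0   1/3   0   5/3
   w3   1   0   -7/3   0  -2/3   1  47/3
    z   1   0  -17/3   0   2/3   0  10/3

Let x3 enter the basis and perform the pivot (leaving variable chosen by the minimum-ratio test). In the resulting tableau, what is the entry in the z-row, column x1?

Ratio test on column x3 — row 1: entry -11/3 ≤ 0; row 2: (5/3)/(5/3) = 1; row 3: entry -7/3 ≤ 0. Minimum is 1 at row 2 (x2 leaves); pivot element 5/3.
Divide row 2 by 5/3; eliminate column x3 from the other rows.
z-row update in column x1: 1 − (-17/3)·(3/5) = 22/5.

22/5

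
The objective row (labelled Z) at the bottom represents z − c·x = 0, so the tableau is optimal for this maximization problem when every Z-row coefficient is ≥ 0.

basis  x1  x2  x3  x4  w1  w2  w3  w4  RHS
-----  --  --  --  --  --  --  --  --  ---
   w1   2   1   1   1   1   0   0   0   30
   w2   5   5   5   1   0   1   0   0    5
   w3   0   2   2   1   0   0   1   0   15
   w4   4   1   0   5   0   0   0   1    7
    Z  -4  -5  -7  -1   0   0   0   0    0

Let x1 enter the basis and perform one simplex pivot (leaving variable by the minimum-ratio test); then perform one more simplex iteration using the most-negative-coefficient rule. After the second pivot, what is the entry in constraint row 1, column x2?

0

Ratio test on column x1 — row 1: 30/2 = 15; row 2: 5/5 = 1; row 3: entry 0 ≤ 0; row 4: 7/4 = 7/4. Minimum is 1 at row 2 (w2 leaves); pivot element 5.
Divide row 2 by 5; eliminate column x1 from the other rows.
Second iteration: most negative Z-row entry is -3 in column x3, so x3 enters.
Ratio test on column x3 — row 1: entry -1 ≤ 0; row 2: 1/1 = 1; row 3: 15/2 = 15/2; row 4: entry -4 ≤ 0. Minimum is 1 at row 2 (x1 leaves); pivot element 1.
Divide row 2 by 1; eliminate column x3 from the other rows.
After both pivots, the entry at constraint row 1, column x2 is 0.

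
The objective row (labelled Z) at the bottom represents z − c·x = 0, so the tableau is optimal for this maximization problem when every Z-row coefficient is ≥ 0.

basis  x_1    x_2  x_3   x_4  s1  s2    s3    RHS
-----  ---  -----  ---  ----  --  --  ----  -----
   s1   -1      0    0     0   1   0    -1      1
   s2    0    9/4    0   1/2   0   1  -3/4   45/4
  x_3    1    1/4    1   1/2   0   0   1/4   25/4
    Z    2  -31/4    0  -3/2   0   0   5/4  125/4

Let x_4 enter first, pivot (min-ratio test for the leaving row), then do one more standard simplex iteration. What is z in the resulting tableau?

Ratio test on column x_4 — row 1: entry 0 ≤ 0; row 2: (45/4)/(1/2) = 45/2; row 3: (25/4)/(1/2) = 25/2. Minimum is 25/2 at row 3 (x_3 leaves); pivot element 1/2.
Pivot on row 3; the Z-row RHS becomes 125/4 − (-3/2)·(25/2) = 50.
Next entering variable (most negative Z-row entry -7): x_2.
Ratio test on column x_2 — row 1: entry 0 ≤ 0; row 2: 5/2 = 5/2; row 3: (25/2)/(1/2) = 25. Minimum is 5/2 at row 2 (s2 leaves); pivot element 2.
After the second pivot the Z-row RHS is 50 − (-7)·(5/2) = 135/2.

135/2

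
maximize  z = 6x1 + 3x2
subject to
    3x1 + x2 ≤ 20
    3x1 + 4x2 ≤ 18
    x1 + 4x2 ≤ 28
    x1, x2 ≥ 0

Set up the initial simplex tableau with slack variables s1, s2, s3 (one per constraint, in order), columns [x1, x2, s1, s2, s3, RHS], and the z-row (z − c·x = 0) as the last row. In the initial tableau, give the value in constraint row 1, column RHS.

The RHS of constraint 1 is b_1 = 20.

20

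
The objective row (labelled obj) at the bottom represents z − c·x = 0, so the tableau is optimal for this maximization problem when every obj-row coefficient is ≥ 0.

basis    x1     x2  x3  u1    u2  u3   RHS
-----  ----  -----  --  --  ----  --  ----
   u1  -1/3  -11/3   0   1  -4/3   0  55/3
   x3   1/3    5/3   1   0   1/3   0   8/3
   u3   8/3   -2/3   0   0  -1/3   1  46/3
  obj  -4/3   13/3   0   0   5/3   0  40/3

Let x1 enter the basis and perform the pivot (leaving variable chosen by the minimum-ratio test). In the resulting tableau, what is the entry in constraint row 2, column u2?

3/8

Ratio test on column x1 — row 1: entry -1/3 ≤ 0; row 2: (8/3)/(1/3) = 8; row 3: (46/3)/(8/3) = 23/4. Minimum is 23/4 at row 3 (u3 leaves); pivot element 8/3.
Divide row 3 by 8/3; eliminate column x1 from the other rows.
Row 2 update in column u2: 1/3 − (1/3)·(-1/8) = 3/8.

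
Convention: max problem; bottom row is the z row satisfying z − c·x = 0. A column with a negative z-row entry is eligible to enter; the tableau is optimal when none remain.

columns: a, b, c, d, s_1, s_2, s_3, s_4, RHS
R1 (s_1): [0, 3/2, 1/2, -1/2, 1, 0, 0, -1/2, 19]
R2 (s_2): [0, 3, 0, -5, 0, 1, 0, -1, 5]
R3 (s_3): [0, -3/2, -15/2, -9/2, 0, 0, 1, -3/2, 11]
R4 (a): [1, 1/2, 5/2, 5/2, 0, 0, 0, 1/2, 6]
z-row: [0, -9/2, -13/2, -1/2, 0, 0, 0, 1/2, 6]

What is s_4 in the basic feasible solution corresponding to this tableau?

s_4 is not in the basis, so in the current basic feasible solution s_4 = 0.

0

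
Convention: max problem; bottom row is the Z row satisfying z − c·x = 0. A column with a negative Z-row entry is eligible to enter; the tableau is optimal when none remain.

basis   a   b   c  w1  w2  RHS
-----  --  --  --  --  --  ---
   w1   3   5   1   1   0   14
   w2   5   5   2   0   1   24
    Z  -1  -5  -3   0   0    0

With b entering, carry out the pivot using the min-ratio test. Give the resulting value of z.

14

Ratio test on column b — row 1: 14/5 = 14/5; row 2: 24/5 = 24/5. Minimum is 14/5 at row 1 (w1 leaves); pivot element 5.
Pivot on row 1; the Z-row RHS becomes 0 − (-5)·(14/5) = 14.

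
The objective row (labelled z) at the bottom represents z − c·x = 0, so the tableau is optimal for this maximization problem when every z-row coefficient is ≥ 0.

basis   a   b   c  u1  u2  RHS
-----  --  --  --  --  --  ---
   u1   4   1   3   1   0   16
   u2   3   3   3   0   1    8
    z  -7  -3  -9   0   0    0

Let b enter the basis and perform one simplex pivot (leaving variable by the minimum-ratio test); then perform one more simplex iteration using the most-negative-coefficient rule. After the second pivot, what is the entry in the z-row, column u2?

3

Ratio test on column b — row 1: 16/1 = 16; row 2: 8/3 = 8/3. Minimum is 8/3 at row 2 (u2 leaves); pivot element 3.
Divide row 2 by 3; eliminate column b from the other rows.
Second iteration: most negative z-row entry is -6 in column c, so c enters.
Ratio test on column c — row 1: (40/3)/2 = 20/3; row 2: (8/3)/1 = 8/3. Minimum is 8/3 at row 2 (b leaves); pivot element 1.
Divide row 2 by 1; eliminate column c from the other rows.
After both pivots, the entry at the z-row, column u2 is 3.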